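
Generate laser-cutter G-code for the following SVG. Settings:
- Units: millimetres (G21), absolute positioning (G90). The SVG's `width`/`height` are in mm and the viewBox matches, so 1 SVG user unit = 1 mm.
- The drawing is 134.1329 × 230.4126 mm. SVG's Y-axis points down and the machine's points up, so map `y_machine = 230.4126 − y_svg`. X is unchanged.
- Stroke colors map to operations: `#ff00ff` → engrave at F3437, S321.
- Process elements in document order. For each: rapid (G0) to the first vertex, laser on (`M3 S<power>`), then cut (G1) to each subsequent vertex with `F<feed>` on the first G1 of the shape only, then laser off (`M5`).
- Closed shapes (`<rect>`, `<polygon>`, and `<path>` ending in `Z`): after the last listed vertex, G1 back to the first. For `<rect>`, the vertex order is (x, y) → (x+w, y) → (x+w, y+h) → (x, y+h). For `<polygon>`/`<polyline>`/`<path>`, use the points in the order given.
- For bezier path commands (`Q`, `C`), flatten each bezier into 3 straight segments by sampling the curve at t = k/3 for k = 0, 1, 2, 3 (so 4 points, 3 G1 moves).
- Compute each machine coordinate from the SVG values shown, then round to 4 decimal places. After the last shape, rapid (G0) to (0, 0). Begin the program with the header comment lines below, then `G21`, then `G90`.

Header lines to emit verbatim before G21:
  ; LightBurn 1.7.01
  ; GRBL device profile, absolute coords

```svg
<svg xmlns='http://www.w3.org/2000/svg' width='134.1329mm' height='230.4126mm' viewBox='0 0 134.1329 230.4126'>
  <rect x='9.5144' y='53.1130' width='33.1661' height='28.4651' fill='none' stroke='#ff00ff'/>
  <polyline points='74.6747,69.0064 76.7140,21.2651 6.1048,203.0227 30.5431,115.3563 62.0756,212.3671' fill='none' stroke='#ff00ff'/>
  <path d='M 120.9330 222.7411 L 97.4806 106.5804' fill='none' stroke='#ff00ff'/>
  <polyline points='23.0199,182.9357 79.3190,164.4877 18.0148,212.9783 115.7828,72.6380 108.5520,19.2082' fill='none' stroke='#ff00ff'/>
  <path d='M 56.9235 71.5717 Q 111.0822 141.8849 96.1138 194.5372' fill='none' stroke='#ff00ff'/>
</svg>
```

; LightBurn 1.7.01
; GRBL device profile, absolute coords
G21
G90
G0 X9.5144 Y177.2996
M3 S321
G1 X42.6805 Y177.2996 F3437
G1 X42.6805 Y148.8345
G1 X9.5144 Y148.8345
G1 X9.5144 Y177.2996
M5
G0 X74.6747 Y161.4062
M3 S321
G1 X76.7140 Y209.1475 F3437
G1 X6.1048 Y27.3899
G1 X30.5431 Y115.0563
G1 X62.0756 Y18.0455
M5
G0 X120.9330 Y7.6715
M3 S321
G1 X97.4806 Y123.8322 F3437
M5
G0 X23.0199 Y47.4769
M3 S321
G1 X79.3190 Y65.9249 F3437
G1 X18.0148 Y17.4343
G1 X115.7828 Y157.7746
G1 X108.5520 Y211.2044
M5
G0 X56.9235 Y158.8409
M3 S321
G1 X85.3485 Y113.9278 F3437
G1 X98.4119 Y72.9393
G1 X96.1138 Y35.8754
M5
G0 X0.0000 Y0.0000

Since the viewBox matches the mm dimensions, user units are millimetres directly. The only transform is the Y-flip y_m = 230.4126 − y_svg.

Shape 1 is a rectangle drawn with `<rect>`. Its stroke #ff00ff means engrave at S321, F3437. After flipping Y the toolpath is (9.5144,177.2996) → (42.6805,177.2996) → (42.6805,148.8345) → (9.5144,148.8345) → (9.5144,177.2996), returning to the start.

Shape 2 is a open polyline drawn with `<polyline>`. Its stroke #ff00ff means engrave at S321, F3437. After flipping Y the toolpath is (74.6747,161.4062) → (76.7140,209.1475) → (6.1048,27.3899) → (30.5431,115.0563) → (62.0756,18.0455).

Shape 3 is a line segment drawn with `<path>`. Its stroke #ff00ff means engrave at S321, F3437. After flipping Y the toolpath is (120.9330,7.6715) → (97.4806,123.8322).

Shape 4 is a open polyline drawn with `<polyline>`. Its stroke #ff00ff means engrave at S321, F3437. After flipping Y the toolpath is (23.0199,47.4769) → (79.3190,65.9249) → (18.0148,17.4343) → (115.7828,157.7746) → (108.5520,211.2044).

Shape 5 is a quadratic bezier drawn with `<path>`. Its stroke #ff00ff means engrave at S321, F3437. After flipping Y the toolpath is (56.9235,158.8409) → (85.3485,113.9278) → (98.4119,72.9393) → (96.1138,35.8754).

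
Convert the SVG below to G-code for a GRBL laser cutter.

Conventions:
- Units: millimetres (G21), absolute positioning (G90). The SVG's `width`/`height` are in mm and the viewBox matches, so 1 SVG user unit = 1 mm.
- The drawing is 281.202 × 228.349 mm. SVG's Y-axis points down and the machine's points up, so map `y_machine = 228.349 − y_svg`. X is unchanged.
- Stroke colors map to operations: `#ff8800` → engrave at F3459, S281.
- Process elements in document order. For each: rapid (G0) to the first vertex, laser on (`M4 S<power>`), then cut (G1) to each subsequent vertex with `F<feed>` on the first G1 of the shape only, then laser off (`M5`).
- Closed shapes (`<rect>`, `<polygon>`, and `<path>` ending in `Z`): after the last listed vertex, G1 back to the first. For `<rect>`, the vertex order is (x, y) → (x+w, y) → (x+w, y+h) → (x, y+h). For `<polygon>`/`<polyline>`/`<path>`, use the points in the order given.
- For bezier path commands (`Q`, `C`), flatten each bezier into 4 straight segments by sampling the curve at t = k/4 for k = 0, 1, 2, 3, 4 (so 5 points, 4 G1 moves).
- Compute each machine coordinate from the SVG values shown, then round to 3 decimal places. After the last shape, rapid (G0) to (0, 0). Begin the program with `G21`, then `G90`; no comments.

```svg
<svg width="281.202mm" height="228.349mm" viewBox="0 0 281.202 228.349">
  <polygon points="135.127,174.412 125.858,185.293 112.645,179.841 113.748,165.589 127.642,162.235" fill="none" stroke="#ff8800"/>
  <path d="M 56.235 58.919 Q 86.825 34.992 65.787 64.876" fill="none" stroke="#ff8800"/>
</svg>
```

Since the viewBox matches the mm dimensions, user units are millimetres directly. The only transform is the Y-flip y_m = 228.349 − y_svg.

Shape 1 is a regular polygon drawn with `<polygon>`. Its stroke #ff8800 means engrave at S281, F3459. After flipping Y the toolpath is (135.127,53.937) → (125.858,43.056) → (112.645,48.508) → (113.748,62.760) → (127.642,66.114) → (135.127,53.937), returning to the start.

Shape 2 is a quadratic bezier drawn with `<path>`. Its stroke #ff8800 means engrave at S281, F3459. After flipping Y the toolpath is (56.235,169.430) → (68.303,178.030) → (73.918,179.904) → (73.079,175.052) → (65.787,163.473).

G21
G90
G0 X135.127 Y53.937
M4 S281
G1 X125.858 Y43.056 F3459
G1 X112.645 Y48.508
G1 X113.748 Y62.760
G1 X127.642 Y66.114
G1 X135.127 Y53.937
M5
G0 X56.235 Y169.430
M4 S281
G1 X68.303 Y178.030 F3459
G1 X73.918 Y179.904
G1 X73.079 Y175.052
G1 X65.787 Y163.473
M5
G0 X0.000 Y0.000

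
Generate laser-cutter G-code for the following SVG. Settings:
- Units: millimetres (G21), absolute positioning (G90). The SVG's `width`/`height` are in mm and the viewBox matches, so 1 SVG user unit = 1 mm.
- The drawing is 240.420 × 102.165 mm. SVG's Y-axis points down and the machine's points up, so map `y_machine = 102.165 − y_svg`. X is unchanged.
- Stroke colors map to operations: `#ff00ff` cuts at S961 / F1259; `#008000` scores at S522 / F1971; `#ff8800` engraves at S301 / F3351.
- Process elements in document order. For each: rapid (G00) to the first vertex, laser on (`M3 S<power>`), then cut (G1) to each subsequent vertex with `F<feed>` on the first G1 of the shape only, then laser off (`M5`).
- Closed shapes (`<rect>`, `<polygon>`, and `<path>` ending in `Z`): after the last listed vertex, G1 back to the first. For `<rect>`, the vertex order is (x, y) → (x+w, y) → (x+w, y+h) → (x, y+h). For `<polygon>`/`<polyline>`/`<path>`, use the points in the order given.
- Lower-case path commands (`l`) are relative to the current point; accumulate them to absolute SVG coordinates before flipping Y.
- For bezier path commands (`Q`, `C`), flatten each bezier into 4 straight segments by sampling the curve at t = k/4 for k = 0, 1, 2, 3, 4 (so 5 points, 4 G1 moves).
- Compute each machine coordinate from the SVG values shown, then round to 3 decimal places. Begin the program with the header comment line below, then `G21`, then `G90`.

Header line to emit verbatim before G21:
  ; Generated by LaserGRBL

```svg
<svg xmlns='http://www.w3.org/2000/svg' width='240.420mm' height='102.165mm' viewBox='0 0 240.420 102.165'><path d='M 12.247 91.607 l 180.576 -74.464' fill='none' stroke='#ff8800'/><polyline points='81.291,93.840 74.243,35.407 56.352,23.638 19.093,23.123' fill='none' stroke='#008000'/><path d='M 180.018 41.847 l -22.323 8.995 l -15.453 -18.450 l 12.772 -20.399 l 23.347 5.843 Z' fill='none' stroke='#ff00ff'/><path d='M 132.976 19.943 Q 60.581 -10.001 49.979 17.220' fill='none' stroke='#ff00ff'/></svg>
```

; Generated by LaserGRBL
G21
G90
G00 X12.247 Y10.558
M3 S301
G1 X192.823 Y85.022 F3351
M5
G00 X81.291 Y8.325
M3 S522
G1 X74.243 Y66.758 F1971
G1 X56.352 Y78.527
G1 X19.093 Y79.042
M5
G00 X180.018 Y60.318
M3 S961
G1 X157.695 Y51.323 F1259
G1 X142.242 Y69.773
G1 X155.014 Y90.172
G1 X178.361 Y84.329
G1 X180.018 Y60.318
M5
G00 X132.976 Y82.222
M3 S961
G1 X100.641 Y93.621 F1259
G1 X76.029 Y97.875
G1 X59.142 Y94.983
G1 X49.979 Y84.945
M5

Since the viewBox matches the mm dimensions, user units are millimetres directly. The only transform is the Y-flip y_m = 102.165 − y_svg.

Shape 1 is a line segment drawn with `<path>`. Its stroke #ff8800 means engrave at S301, F3351. After flipping Y the toolpath is (12.247,10.558) → (192.823,85.022).

Shape 2 is a open polyline drawn with `<polyline>`. Its stroke #008000 means score at S522, F1971. After flipping Y the toolpath is (81.291,8.325) → (74.243,66.758) → (56.352,78.527) → (19.093,79.042).

Shape 3 is a regular polygon drawn with `<path>`. Its stroke #ff00ff means cut at S961, F1259. After flipping Y the toolpath is (180.018,60.318) → (157.695,51.323) → (142.242,69.773) → (155.014,90.172) → (178.361,84.329) → (180.018,60.318), returning to the start.

Shape 4 is a quadratic bezier drawn with `<path>`. Its stroke #ff00ff means cut at S961, F1259. After flipping Y the toolpath is (132.976,82.222) → (100.641,93.621) → (76.029,97.875) → (59.142,94.983) → (49.979,84.945).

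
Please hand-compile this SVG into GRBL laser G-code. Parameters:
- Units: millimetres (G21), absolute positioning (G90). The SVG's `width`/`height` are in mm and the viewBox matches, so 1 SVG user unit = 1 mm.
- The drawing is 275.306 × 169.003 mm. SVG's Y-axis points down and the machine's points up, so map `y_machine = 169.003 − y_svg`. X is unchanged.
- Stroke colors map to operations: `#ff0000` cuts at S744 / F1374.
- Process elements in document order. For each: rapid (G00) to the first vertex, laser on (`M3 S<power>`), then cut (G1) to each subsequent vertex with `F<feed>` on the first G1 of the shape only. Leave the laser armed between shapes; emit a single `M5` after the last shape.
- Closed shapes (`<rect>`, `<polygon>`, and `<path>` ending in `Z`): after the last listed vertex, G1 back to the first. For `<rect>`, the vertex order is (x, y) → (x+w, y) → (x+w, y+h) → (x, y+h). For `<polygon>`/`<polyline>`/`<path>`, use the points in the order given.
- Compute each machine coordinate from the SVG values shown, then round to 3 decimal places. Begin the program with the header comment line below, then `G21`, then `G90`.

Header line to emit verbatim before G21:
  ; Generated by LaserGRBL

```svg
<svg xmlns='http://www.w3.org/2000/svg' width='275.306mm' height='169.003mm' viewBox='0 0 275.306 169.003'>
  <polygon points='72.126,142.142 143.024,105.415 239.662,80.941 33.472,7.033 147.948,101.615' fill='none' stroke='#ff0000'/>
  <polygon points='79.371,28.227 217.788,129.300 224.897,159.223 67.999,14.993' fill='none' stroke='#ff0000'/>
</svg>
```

; Generated by LaserGRBL
G21
G90
G00 X72.126 Y26.861
M3 S744
G1 X143.024 Y63.588 F1374
G1 X239.662 Y88.062
G1 X33.472 Y161.970
G1 X147.948 Y67.388
G1 X72.126 Y26.861
G00 X79.371 Y140.776
M3 S744
G1 X217.788 Y39.703 F1374
G1 X224.897 Y9.780
G1 X67.999 Y154.010
G1 X79.371 Y140.776
M5

1 u = 1 mm; y_m = 169.003 − y.

[1] `<polygon>` closed polygon, #ff0000→cut S744 F1374: (72.126,26.861) → (143.024,63.588) → (239.662,88.062) → (33.472,161.970) → (147.948,67.388) → (72.126,26.861) (closed)

[2] `<polygon>` closed polygon, #ff0000→cut S744 F1374: (79.371,140.776) → (217.788,39.703) → (224.897,9.780) → (67.999,154.010) → (79.371,140.776) (closed)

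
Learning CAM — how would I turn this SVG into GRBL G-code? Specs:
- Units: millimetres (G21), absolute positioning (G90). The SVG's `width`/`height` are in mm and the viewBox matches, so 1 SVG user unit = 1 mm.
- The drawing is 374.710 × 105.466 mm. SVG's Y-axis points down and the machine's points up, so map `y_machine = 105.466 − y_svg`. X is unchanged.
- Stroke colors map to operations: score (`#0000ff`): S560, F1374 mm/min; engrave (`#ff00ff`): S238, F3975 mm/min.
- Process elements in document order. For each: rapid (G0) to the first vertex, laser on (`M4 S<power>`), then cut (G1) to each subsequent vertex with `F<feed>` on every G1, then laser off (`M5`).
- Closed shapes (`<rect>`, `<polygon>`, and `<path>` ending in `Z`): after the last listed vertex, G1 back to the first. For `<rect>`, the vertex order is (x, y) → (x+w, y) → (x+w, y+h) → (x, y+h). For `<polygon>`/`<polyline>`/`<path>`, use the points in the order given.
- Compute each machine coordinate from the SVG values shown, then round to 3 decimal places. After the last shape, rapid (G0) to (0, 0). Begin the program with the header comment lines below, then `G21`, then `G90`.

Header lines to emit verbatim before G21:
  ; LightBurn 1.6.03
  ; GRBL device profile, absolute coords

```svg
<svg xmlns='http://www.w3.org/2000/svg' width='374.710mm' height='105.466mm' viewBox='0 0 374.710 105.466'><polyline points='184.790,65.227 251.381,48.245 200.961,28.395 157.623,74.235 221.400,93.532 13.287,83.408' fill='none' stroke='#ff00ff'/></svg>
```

viewBox `0 0 374.710 105.466` with mm width/height → 1 unit = 1 mm. Flip: y_m = 105.466 − y_svg.

**Shape 1** — `<polyline>` open polyline, stroke `#ff00ff` → engrave (S238, F3975). Machine vertices: (184.790,40.239) → (251.381,57.221) → (200.961,77.071) → (157.623,31.231) → (221.400,11.934) → (13.287,22.058). Open path.

; LightBurn 1.6.03
; GRBL device profile, absolute coords
G21
G90
G0 X184.790 Y40.239
M4 S238
G1 X251.381 Y57.221 F3975
G1 X200.961 Y77.071 F3975
G1 X157.623 Y31.231 F3975
G1 X221.400 Y11.934 F3975
G1 X13.287 Y22.058 F3975
M5
G0 X0.000 Y0.000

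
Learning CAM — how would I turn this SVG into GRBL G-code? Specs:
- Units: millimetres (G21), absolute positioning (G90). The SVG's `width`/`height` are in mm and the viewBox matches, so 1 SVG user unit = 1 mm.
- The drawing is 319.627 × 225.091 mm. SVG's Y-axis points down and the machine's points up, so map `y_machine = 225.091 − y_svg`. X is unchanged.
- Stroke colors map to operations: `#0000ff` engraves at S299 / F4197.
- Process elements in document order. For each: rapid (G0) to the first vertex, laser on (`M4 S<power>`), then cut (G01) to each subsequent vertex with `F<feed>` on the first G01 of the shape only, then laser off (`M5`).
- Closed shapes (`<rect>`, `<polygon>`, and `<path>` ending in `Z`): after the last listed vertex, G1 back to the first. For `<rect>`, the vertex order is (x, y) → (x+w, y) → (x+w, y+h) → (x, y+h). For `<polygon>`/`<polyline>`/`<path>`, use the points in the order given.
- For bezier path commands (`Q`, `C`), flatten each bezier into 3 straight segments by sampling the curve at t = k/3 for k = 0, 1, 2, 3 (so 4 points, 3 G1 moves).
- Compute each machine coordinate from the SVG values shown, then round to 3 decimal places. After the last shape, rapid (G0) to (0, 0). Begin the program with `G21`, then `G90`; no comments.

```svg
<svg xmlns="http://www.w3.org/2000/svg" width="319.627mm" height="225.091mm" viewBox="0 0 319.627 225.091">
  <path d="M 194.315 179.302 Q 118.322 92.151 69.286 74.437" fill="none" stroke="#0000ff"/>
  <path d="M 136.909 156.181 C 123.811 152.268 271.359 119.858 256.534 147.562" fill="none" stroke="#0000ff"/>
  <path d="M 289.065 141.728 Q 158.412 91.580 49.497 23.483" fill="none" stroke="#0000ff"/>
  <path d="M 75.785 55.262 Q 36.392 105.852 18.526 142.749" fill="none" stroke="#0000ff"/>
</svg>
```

1 u = 1 mm; y_m = 225.091 − y.

[1] `<path>` quadratic bezier, #0000ff→engrave S299 F4197: (194.315,45.789) → (146.648,96.174) → (104.972,131.129) → (69.286,150.654)

[2] `<path>` cubic bezier, #0000ff→engrave S299 F4197: (136.909,68.910) → (165.396,79.040) → (229.198,88.477) → (256.534,77.529)

[3] `<path>` quadratic bezier, #0000ff→engrave S299 F4197: (289.065,83.363) → (204.378,118.789) → (124.522,158.204) → (49.497,201.608)

[4] `<path>` quadratic bezier, #0000ff→engrave S299 F4197: (75.785,169.829) → (51.915,137.624) → (32.829,108.461) → (18.526,82.342)

G21
G90
G0 X194.315 Y45.789
M4 S299
G01 X146.648 Y96.174 F4197
G01 X104.972 Y131.129
G01 X69.286 Y150.654
M5
G0 X136.909 Y68.910
M4 S299
G01 X165.396 Y79.040 F4197
G01 X229.198 Y88.477
G01 X256.534 Y77.529
M5
G0 X289.065 Y83.363
M4 S299
G01 X204.378 Y118.789 F4197
G01 X124.522 Y158.204
G01 X49.497 Y201.608
M5
G0 X75.785 Y169.829
M4 S299
G01 X51.915 Y137.624 F4197
G01 X32.829 Y108.461
G01 X18.526 Y82.342
M5
G0 X0.000 Y0.000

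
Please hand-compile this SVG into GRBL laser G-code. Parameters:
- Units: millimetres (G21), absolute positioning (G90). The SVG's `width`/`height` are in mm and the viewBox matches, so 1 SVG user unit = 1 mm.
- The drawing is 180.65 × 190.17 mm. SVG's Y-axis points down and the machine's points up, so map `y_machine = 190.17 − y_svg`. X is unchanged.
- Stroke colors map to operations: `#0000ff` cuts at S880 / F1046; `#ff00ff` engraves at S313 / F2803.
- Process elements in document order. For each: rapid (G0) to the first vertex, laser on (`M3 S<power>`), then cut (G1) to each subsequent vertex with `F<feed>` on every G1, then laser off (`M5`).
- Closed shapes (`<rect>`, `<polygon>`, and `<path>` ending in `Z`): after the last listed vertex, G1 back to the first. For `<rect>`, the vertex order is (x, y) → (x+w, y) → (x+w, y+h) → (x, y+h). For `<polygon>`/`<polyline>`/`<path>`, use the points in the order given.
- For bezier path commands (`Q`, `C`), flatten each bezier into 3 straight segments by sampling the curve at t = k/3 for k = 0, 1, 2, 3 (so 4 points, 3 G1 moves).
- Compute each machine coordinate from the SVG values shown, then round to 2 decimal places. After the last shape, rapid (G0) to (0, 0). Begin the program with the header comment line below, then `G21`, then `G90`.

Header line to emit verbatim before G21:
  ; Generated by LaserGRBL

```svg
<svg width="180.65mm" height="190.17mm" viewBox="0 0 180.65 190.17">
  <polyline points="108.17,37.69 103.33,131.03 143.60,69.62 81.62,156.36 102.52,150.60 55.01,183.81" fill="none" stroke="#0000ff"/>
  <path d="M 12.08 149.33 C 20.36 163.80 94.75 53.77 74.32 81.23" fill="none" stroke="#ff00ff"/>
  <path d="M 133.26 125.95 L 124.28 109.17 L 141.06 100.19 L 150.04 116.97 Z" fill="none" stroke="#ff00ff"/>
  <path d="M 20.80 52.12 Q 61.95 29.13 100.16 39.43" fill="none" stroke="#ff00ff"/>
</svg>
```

; Generated by LaserGRBL
G21
G90
G0 X108.17 Y152.48
M3 S880
G1 X103.33 Y59.14 F1046
G1 X143.60 Y120.55 F1046
G1 X81.62 Y33.81 F1046
G1 X102.52 Y39.57 F1046
G1 X55.01 Y6.36 F1046
M5
G0 X12.08 Y40.84
M3 S313
G1 X36.44 Y58.17 F2803
G1 X69.10 Y100.27 F2803
G1 X74.32 Y108.94 F2803
M5
G0 X133.26 Y64.22
M3 S313
G1 X124.28 Y81.00 F2803
G1 X141.06 Y89.98 F2803
G1 X150.04 Y73.20 F2803
G1 X133.26 Y64.22 F2803
M5
G0 X20.80 Y138.05
M3 S313
G1 X47.91 Y149.68 F2803
G1 X74.36 Y153.91 F2803
G1 X100.16 Y150.74 F2803
M5
G0 X0.00 Y0.00

1 u = 1 mm; y_m = 190.17 − y.

[1] `<polyline>` open polyline, #0000ff→cut S880 F1046: (108.17,152.48) → (103.33,59.14) → (143.60,120.55) → (81.62,33.81) → (102.52,39.57) → (55.01,6.36)

[2] `<path>` cubic bezier, #ff00ff→engrave S313 F2803: (12.08,40.84) → (36.44,58.17) → (69.10,100.27) → (74.32,108.94)

[3] `<path>` regular polygon, #ff00ff→engrave S313 F2803: (133.26,64.22) → (124.28,81.00) → (141.06,89.98) → (150.04,73.20) → (133.26,64.22) (closed)

[4] `<path>` quadratic bezier, #ff00ff→engrave S313 F2803: (20.80,138.05) → (47.91,149.68) → (74.36,153.91) → (100.16,150.74)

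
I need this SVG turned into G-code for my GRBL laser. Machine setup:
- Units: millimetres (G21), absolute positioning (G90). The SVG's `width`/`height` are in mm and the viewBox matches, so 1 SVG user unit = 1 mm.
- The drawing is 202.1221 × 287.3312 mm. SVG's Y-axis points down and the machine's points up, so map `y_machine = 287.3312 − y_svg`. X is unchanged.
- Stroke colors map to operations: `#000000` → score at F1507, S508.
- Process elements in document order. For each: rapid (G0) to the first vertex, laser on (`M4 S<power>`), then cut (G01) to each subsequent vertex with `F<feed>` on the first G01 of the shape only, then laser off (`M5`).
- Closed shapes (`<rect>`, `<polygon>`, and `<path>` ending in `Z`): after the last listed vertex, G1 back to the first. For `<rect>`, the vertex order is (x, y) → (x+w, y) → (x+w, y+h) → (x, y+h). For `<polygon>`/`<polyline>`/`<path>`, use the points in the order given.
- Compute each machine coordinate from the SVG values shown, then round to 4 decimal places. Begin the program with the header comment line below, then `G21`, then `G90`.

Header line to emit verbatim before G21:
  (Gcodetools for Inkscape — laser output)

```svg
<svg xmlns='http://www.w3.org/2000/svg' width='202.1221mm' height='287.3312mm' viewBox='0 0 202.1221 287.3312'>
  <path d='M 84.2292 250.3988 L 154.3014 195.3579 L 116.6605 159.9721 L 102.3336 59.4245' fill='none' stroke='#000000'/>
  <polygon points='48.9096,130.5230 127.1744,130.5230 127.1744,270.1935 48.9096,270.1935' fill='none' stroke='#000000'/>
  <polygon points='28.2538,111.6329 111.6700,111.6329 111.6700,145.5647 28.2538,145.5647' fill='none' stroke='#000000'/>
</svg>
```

Since the viewBox matches the mm dimensions, user units are millimetres directly. The only transform is the Y-flip y_m = 287.3312 − y_svg.

Shape 1 is a open polyline drawn with `<path>`. Its stroke #000000 means score at S508, F1507. After flipping Y the toolpath is (84.2292,36.9324) → (154.3014,91.9733) → (116.6605,127.3591) → (102.3336,227.9067).

Shape 2 is a rectangle drawn with `<polygon>`. Its stroke #000000 means score at S508, F1507. After flipping Y the toolpath is (48.9096,156.8082) → (127.1744,156.8082) → (127.1744,17.1377) → (48.9096,17.1377) → (48.9096,156.8082), returning to the start.

Shape 3 is a rectangle drawn with `<polygon>`. Its stroke #000000 means score at S508, F1507. After flipping Y the toolpath is (28.2538,175.6983) → (111.6700,175.6983) → (111.6700,141.7665) → (28.2538,141.7665) → (28.2538,175.6983), returning to the start.

(Gcodetools for Inkscape — laser output)
G21
G90
G0 X84.2292 Y36.9324
M4 S508
G01 X154.3014 Y91.9733 F1507
G01 X116.6605 Y127.3591
G01 X102.3336 Y227.9067
M5
G0 X48.9096 Y156.8082
M4 S508
G01 X127.1744 Y156.8082 F1507
G01 X127.1744 Y17.1377
G01 X48.9096 Y17.1377
G01 X48.9096 Y156.8082
M5
G0 X28.2538 Y175.6983
M4 S508
G01 X111.6700 Y175.6983 F1507
G01 X111.6700 Y141.7665
G01 X28.2538 Y141.7665
G01 X28.2538 Y175.6983
M5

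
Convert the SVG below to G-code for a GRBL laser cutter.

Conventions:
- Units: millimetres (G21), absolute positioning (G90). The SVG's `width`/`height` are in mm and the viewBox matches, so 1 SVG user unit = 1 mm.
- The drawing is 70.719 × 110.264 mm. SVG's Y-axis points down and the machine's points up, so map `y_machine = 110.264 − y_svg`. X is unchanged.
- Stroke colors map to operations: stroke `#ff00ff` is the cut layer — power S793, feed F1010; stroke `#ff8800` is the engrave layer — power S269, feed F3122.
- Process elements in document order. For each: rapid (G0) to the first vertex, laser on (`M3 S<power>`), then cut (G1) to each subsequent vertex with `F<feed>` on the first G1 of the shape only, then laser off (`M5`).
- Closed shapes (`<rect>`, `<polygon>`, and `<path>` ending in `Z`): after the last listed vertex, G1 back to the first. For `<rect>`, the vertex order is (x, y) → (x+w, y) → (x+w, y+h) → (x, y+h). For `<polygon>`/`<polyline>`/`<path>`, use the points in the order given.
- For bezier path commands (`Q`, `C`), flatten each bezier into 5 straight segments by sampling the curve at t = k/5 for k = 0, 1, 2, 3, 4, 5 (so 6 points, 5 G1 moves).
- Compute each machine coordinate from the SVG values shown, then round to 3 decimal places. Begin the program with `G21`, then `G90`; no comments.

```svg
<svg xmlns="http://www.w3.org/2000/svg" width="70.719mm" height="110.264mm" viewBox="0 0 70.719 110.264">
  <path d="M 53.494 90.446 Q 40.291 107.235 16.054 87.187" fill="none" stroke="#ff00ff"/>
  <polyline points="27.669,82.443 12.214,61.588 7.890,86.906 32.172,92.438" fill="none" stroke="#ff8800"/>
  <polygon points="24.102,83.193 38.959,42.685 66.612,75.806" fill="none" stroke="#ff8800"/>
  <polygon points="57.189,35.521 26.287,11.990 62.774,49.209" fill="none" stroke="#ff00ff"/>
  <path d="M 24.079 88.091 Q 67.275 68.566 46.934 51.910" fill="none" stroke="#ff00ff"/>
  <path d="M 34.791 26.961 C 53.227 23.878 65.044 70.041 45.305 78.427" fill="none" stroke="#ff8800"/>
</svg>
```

G21
G90
G0 X53.494 Y19.818
M3 S793
G1 X47.771 Y14.576 F1010
G1 X41.166 Y12.281
G1 X33.678 Y12.933
G1 X25.307 Y16.531
G1 X16.054 Y23.077
M5
G0 X27.669 Y27.821
M3 S269
G1 X12.214 Y48.676 F3122
G1 X7.890 Y23.358
G1 X32.172 Y17.826
M5
G0 X24.102 Y27.071
M3 S269
G1 X38.959 Y67.579 F3122
G1 X66.612 Y34.458
G1 X24.102 Y27.071
M5
G0 X57.189 Y74.743
M3 S793
G1 X26.287 Y98.274 F1010
G1 X62.774 Y61.055
G1 X57.189 Y74.743
M5
G0 X24.079 Y22.173
M3 S793
G1 X38.816 Y29.868 F1010
G1 X48.470 Y37.334
G1 X53.041 Y44.570
G1 X52.529 Y51.577
G1 X46.934 Y58.354
M5
G0 X34.791 Y83.303
M3 S269
G1 X44.859 Y79.939 F3122
G1 X52.141 Y68.934
G1 X55.441 Y54.464
G1 X53.561 Y40.706
G1 X45.305 Y31.837
M5

viewBox `0 0 70.719 110.264` with mm width/height → 1 unit = 1 mm. Flip: y_m = 110.264 − y_svg.

**Shape 1** — `<path>` quadratic bezier, stroke `#ff00ff` → cut (S793, F1010). Control points (SVG): P0=(53.494,90.446), P1=(40.291,107.235), P2=(16.054,87.187); sampled at t=k/5. Machine vertices: (53.494,19.818) → (47.771,14.576) → (41.166,12.281) → (33.678,12.933) → (25.307,16.531) → (16.054,23.077). Open path.

**Shape 2** — `<polyline>` open polyline, stroke `#ff8800` → engrave (S269, F3122). Machine vertices: (27.669,27.821) → (12.214,48.676) → (7.890,23.358) → (32.172,17.826). Open path.

**Shape 3** — `<polygon>` regular polygon, stroke `#ff8800` → engrave (S269, F3122). Machine vertices: (24.102,27.071) → (38.959,67.579) → (66.612,34.458) → (24.102,27.071). Closed: final G1 returns to the first vertex.

**Shape 4** — `<polygon>` closed polygon, stroke `#ff00ff` → cut (S793, F1010). Machine vertices: (57.189,74.743) → (26.287,98.274) → (62.774,61.055) → (57.189,74.743). Closed: final G1 returns to the first vertex.

**Shape 5** — `<path>` quadratic bezier, stroke `#ff00ff` → cut (S793, F1010). Control points (SVG): P0=(24.079,88.091), P1=(67.275,68.566), P2=(46.934,51.910); sampled at t=k/5. Machine vertices: (24.079,22.173) → (38.816,29.868) → (48.470,37.334) → (53.041,44.570) → (52.529,51.577) → (46.934,58.354). Open path.

**Shape 6** — `<path>` cubic bezier, stroke `#ff8800` → engrave (S269, F3122). Control points (SVG): P0=(34.791,26.961), P1=(53.227,23.878), P2=(65.044,70.041), P3=(45.305,78.427); sampled at t=k/5. Machine vertices: (34.791,83.303) → (44.859,79.939) → (52.141,68.934) → (55.441,54.464) → (53.561,40.706) → (45.305,31.837). Open path.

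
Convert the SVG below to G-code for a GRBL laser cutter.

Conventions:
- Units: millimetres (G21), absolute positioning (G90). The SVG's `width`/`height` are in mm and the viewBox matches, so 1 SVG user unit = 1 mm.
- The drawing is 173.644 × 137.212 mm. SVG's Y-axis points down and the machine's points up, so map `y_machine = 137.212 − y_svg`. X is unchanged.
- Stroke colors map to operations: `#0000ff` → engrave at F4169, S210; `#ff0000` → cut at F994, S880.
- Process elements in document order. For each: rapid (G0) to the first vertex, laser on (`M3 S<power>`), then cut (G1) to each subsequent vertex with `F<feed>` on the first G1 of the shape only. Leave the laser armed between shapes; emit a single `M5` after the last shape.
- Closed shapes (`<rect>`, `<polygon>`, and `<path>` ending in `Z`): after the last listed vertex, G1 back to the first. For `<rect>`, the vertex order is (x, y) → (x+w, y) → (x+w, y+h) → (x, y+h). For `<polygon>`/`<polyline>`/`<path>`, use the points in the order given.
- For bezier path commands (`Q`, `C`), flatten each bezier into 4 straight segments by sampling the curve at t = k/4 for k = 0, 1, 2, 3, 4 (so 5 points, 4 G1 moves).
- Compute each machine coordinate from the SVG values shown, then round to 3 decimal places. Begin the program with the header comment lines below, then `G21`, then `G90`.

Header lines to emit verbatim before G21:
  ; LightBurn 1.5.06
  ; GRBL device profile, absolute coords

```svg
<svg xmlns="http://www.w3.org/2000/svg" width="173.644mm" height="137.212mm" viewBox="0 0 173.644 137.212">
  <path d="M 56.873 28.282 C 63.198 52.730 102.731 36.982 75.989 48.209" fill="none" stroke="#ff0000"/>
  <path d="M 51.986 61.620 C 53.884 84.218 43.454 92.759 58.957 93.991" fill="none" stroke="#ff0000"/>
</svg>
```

1 u = 1 mm; y_m = 137.212 − y.

[1] `<path>` cubic bezier, #ff0000→cut S880 F994: (56.873,108.930) → (66.289,97.081) → (78.831,94.009) → (85.173,93.415) → (75.989,89.003)

[2] `<path>` cubic bezier, #ff0000→cut S880 F994: (51.986,75.592) → (51.696,61.174) → (50.370,51.394) → (51.594,45.621) → (58.957,43.221)

; LightBurn 1.5.06
; GRBL device profile, absolute coords
G21
G90
G0 X56.873 Y108.930
M3 S880
G1 X66.289 Y97.081 F994
G1 X78.831 Y94.009
G1 X85.173 Y93.415
G1 X75.989 Y89.003
G0 X51.986 Y75.592
M3 S880
G1 X51.696 Y61.174 F994
G1 X50.370 Y51.394
G1 X51.594 Y45.621
G1 X58.957 Y43.221
M5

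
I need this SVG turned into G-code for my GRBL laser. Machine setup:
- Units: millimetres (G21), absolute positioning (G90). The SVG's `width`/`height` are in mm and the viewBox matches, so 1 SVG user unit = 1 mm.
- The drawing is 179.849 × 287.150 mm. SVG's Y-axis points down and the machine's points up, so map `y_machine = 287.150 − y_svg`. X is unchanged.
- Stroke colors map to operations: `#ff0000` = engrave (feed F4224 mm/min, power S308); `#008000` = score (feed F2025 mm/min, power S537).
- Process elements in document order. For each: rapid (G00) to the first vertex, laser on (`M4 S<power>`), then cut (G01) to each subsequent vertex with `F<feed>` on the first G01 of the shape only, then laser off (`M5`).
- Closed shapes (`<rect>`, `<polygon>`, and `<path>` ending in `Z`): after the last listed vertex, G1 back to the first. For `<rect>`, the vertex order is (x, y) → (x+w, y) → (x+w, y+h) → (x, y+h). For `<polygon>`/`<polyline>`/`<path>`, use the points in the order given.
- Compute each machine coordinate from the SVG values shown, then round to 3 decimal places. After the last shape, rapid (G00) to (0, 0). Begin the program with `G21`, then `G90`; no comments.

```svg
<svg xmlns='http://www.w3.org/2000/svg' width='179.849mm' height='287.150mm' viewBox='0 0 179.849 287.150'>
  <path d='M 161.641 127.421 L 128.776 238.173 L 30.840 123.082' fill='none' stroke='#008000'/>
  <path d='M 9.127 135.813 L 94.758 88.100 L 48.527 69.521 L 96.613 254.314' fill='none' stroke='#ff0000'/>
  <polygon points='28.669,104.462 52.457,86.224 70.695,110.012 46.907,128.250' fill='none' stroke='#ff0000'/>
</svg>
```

G21
G90
G00 X161.641 Y159.729
M4 S537
G01 X128.776 Y48.977 F2025
G01 X30.840 Y164.068
M5
G00 X9.127 Y151.337
M4 S308
G01 X94.758 Y199.050 F4224
G01 X48.527 Y217.629
G01 X96.613 Y32.836
M5
G00 X28.669 Y182.688
M4 S308
G01 X52.457 Y200.926 F4224
G01 X70.695 Y177.138
G01 X46.907 Y158.900
G01 X28.669 Y182.688
M5
G00 X0.000 Y0.000

viewBox `0 0 179.849 287.150` with mm width/height → 1 unit = 1 mm. Flip: y_m = 287.150 − y_svg.

**Shape 1** — `<path>` open polyline, stroke `#008000` → score (S537, F2025). Machine vertices: (161.641,159.729) → (128.776,48.977) → (30.840,164.068). Open path.

**Shape 2** — `<path>` open polyline, stroke `#ff0000` → engrave (S308, F4224). Machine vertices: (9.127,151.337) → (94.758,199.050) → (48.527,217.629) → (96.613,32.836). Open path.

**Shape 3** — `<polygon>` regular polygon, stroke `#ff0000` → engrave (S308, F4224). Machine vertices: (28.669,182.688) → (52.457,200.926) → (70.695,177.138) → (46.907,158.900) → (28.669,182.688). Closed: final G1 returns to the first vertex.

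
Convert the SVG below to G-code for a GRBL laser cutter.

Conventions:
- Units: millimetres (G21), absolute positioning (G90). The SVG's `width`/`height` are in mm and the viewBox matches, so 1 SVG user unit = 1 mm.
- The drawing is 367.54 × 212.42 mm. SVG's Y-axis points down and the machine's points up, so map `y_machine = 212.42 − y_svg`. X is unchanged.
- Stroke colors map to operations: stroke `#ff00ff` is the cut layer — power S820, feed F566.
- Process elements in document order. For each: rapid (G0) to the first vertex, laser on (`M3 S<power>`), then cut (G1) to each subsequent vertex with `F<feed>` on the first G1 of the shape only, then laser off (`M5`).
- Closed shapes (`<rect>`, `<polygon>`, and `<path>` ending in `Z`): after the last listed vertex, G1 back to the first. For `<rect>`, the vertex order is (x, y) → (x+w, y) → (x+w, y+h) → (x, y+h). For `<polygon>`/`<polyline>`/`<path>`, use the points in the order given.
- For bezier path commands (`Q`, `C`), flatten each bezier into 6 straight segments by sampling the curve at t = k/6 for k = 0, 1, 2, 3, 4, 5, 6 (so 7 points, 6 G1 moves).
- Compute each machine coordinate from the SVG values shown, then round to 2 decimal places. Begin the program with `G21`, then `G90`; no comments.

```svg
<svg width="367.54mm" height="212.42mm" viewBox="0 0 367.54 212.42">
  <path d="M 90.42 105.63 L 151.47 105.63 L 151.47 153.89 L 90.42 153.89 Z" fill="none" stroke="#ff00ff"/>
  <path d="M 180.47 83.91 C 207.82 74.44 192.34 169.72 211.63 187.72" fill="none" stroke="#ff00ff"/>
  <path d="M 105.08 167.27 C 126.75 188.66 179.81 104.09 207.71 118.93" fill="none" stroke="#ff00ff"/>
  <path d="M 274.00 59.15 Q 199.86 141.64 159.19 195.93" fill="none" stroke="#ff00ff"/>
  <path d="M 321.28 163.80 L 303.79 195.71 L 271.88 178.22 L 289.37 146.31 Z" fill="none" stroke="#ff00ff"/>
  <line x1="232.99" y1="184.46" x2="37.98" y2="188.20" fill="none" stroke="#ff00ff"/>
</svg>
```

1 u = 1 mm; y_m = 212.42 − y.

[1] `<path>` rectangle, #ff00ff→cut S820 F566: (90.42,106.79) → (151.47,106.79) → (151.47,58.53) → (90.42,58.53) → (90.42,106.79) (closed)

[2] `<path>` cubic bezier, #ff00ff→cut S820 F566: (180.47,128.51) → (190.94,125.36) → (196.42,109.81) → (199.07,86.91) → (201.06,61.72) → (204.52,39.30) → (211.63,24.70)

[3] `<path>` cubic bezier, #ff00ff→cut S820 F566: (105.08,45.15) → (118.27,42.33) → (135.12,51.47) → (154.06,66.86) → (173.52,82.80) → (191.93,93.58) → (207.71,93.49)

[4] `<path>` quadratic bezier, #ff00ff→cut S820 F566: (274.00,153.27) → (250.22,126.56) → (228.29,101.41) → (208.23,77.83) → (190.02,55.82) → (173.68,35.37) → (159.19,16.49)

[5] `<path>` regular polygon, #ff00ff→cut S820 F566: (321.28,48.62) → (303.79,16.71) → (271.88,34.20) → (289.37,66.11) → (321.28,48.62) (closed)

[6] `<line>` line segment, #ff00ff→cut S820 F566: (232.99,27.96) → (37.98,24.22)

G21
G90
G0 X90.42 Y106.79
M3 S820
G1 X151.47 Y106.79 F566
G1 X151.47 Y58.53
G1 X90.42 Y58.53
G1 X90.42 Y106.79
M5
G0 X180.47 Y128.51
M3 S820
G1 X190.94 Y125.36 F566
G1 X196.42 Y109.81
G1 X199.07 Y86.91
G1 X201.06 Y61.72
G1 X204.52 Y39.30
G1 X211.63 Y24.70
M5
G0 X105.08 Y45.15
M3 S820
G1 X118.27 Y42.33 F566
G1 X135.12 Y51.47
G1 X154.06 Y66.86
G1 X173.52 Y82.80
G1 X191.93 Y93.58
G1 X207.71 Y93.49
M5
G0 X274.00 Y153.27
M3 S820
G1 X250.22 Y126.56 F566
G1 X228.29 Y101.41
G1 X208.23 Y77.83
G1 X190.02 Y55.82
G1 X173.68 Y35.37
G1 X159.19 Y16.49
M5
G0 X321.28 Y48.62
M3 S820
G1 X303.79 Y16.71 F566
G1 X271.88 Y34.20
G1 X289.37 Y66.11
G1 X321.28 Y48.62
M5
G0 X232.99 Y27.96
M3 S820
G1 X37.98 Y24.22 F566
M5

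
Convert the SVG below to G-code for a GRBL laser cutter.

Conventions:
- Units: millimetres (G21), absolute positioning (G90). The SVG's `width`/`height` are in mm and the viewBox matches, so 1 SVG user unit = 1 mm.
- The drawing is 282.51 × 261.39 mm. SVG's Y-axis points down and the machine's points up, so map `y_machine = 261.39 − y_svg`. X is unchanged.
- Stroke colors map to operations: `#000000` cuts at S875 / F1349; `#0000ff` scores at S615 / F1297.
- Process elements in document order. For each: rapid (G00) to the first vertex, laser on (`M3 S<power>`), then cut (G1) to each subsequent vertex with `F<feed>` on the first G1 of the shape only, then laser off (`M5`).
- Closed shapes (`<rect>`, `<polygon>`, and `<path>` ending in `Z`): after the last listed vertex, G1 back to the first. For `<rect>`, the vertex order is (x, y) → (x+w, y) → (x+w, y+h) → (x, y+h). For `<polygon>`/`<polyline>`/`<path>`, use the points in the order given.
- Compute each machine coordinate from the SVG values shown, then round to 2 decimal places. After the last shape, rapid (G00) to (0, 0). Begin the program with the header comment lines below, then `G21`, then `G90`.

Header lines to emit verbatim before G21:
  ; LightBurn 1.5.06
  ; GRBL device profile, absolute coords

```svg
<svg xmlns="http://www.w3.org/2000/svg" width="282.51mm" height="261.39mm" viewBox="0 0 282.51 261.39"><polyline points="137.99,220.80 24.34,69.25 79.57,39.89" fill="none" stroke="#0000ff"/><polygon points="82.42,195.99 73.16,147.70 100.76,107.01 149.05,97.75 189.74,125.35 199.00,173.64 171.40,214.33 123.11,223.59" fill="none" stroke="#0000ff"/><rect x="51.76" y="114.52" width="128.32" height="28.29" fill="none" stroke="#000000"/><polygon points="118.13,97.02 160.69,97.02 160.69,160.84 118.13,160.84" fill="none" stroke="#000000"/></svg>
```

; LightBurn 1.5.06
; GRBL device profile, absolute coords
G21
G90
G00 X137.99 Y40.59
M3 S615
G1 X24.34 Y192.14 F1297
G1 X79.57 Y221.50
M5
G00 X82.42 Y65.40
M3 S615
G1 X73.16 Y113.69 F1297
G1 X100.76 Y154.38
G1 X149.05 Y163.64
G1 X189.74 Y136.04
G1 X199.00 Y87.75
G1 X171.40 Y47.06
G1 X123.11 Y37.80
G1 X82.42 Y65.40
M5
G00 X51.76 Y146.87
M3 S875
G1 X180.08 Y146.87 F1349
G1 X180.08 Y118.58
G1 X51.76 Y118.58
G1 X51.76 Y146.87
M5
G00 X118.13 Y164.37
M3 S875
G1 X160.69 Y164.37 F1349
G1 X160.69 Y100.55
G1 X118.13 Y100.55
G1 X118.13 Y164.37
M5
G00 X0.00 Y0.00

Since the viewBox matches the mm dimensions, user units are millimetres directly. The only transform is the Y-flip y_m = 261.39 − y_svg.

Shape 1 is a open polyline drawn with `<polyline>`. Its stroke #0000ff means score at S615, F1297. After flipping Y the toolpath is (137.99,40.59) → (24.34,192.14) → (79.57,221.50).

Shape 2 is a regular polygon drawn with `<polygon>`. Its stroke #0000ff means score at S615, F1297. After flipping Y the toolpath is (82.42,65.40) → (73.16,113.69) → (100.76,154.38) → (149.05,163.64) → (189.74,136.04) → (199.00,87.75) → (171.40,47.06) → (123.11,37.80) → (82.42,65.40), returning to the start.

Shape 3 is a rectangle drawn with `<rect>`. Its stroke #000000 means cut at S875, F1349. After flipping Y the toolpath is (51.76,146.87) → (180.08,146.87) → (180.08,118.58) → (51.76,118.58) → (51.76,146.87), returning to the start.

Shape 4 is a rectangle drawn with `<polygon>`. Its stroke #000000 means cut at S875, F1349. After flipping Y the toolpath is (118.13,164.37) → (160.69,164.37) → (160.69,100.55) → (118.13,100.55) → (118.13,164.37), returning to the start.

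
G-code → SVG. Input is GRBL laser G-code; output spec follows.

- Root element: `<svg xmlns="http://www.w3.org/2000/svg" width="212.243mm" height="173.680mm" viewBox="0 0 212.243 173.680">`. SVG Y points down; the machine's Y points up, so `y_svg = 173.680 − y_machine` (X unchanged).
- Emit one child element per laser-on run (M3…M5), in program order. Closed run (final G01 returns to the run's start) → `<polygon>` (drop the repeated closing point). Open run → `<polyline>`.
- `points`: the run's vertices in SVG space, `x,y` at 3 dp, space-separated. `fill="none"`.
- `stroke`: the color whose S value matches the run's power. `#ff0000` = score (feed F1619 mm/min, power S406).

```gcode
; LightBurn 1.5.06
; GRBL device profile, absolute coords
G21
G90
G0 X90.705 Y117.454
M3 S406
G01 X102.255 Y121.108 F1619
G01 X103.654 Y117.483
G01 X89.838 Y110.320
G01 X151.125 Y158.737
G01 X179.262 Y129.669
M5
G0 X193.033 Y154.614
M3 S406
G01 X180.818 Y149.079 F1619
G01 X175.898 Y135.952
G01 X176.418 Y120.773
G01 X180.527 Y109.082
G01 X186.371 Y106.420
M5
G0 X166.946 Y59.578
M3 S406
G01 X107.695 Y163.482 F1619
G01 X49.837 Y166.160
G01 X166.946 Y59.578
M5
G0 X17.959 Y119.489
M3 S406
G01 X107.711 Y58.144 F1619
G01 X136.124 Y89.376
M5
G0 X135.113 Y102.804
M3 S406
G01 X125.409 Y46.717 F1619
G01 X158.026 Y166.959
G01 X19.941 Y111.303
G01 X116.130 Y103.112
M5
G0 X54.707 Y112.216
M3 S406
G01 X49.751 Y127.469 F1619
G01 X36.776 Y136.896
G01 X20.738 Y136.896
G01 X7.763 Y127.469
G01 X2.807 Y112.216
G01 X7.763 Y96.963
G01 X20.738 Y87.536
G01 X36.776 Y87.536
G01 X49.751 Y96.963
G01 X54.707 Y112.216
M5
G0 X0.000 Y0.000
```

y_svg = 173.680 − y_m. Every run uses S406, so all elements get stroke `#ff0000` (score).

[1] open run; points: 90.705,56.226 102.255,52.572 103.654,56.197 89.838,63.360 151.125,14.943 179.262,44.011

[2] open run; points: 193.033,19.066 180.818,24.601 175.898,37.728 176.418,52.907 180.527,64.598 186.371,67.260

[3] closed run; points: 166.946,114.102 107.695,10.198 49.837,7.520

[4] open run; points: 17.959,54.191 107.711,115.536 136.124,84.304

[5] open run; points: 135.113,70.876 125.409,126.963 158.026,6.721 19.941,62.377 116.130,70.568

[6] closed run; points: 54.707,61.464 49.751,46.211 36.776,36.784 20.738,36.784 7.763,46.211 2.807,61.464 7.763,76.717 20.738,86.144 36.776,86.144 49.751,76.717

<svg xmlns="http://www.w3.org/2000/svg" width="212.243mm" height="173.680mm" viewBox="0 0 212.243 173.680">
  <polyline points="90.705,56.226 102.255,52.572 103.654,56.197 89.838,63.360 151.125,14.943 179.262,44.011" fill="none" stroke="#ff0000"/>
  <polyline points="193.033,19.066 180.818,24.601 175.898,37.728 176.418,52.907 180.527,64.598 186.371,67.260" fill="none" stroke="#ff0000"/>
  <polygon points="166.946,114.102 107.695,10.198 49.837,7.520" fill="none" stroke="#ff0000"/>
  <polyline points="17.959,54.191 107.711,115.536 136.124,84.304" fill="none" stroke="#ff0000"/>
  <polyline points="135.113,70.876 125.409,126.963 158.026,6.721 19.941,62.377 116.130,70.568" fill="none" stroke="#ff0000"/>
  <polygon points="54.707,61.464 49.751,46.211 36.776,36.784 20.738,36.784 7.763,46.211 2.807,61.464 7.763,76.717 20.738,86.144 36.776,86.144 49.751,76.717" fill="none" stroke="#ff0000"/>
</svg>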